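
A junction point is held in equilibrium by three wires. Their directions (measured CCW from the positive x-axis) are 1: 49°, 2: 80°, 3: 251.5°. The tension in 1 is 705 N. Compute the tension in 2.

T_2 ≈ 1830 N

Resolve: ΣF_x = 705 cos 49° + T_2 cos 80° + T_3 cos 251.5° = 0.
        ΣF_y = 705 sin 49° + T_2 sin 80° + T_3 sin 251.5° = 0.
The known terms sum to (462.5, 532.1) N, so 0.1736 T_2 − 0.3173 T_3 = -462.5 and 0.9848 T_2 − 0.9483 T_3 = -532.1.
Solving simultaneously: T_2 = 1825 N, T_3 = 2457 N.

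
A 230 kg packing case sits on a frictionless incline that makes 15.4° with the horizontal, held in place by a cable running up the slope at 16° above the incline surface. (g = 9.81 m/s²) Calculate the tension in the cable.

T ≈ 623 N

Take axes along and perpendicular to the incline. Weight components: W sin 15.4° = 599.2 N down-slope, W cos 15.4° = 2175 N into the surface.
Along incline: T cos 16° = W sin 15.4° → T = 623.3 N.
Perpendicular: N = W cos 15.4° − T sin 16° = 2003 N.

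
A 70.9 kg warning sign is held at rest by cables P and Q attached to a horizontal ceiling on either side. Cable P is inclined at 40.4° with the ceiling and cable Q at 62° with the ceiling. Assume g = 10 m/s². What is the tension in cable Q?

T_Q ≈ 553 N

Weight W = 70.9 × 10 = 709 N acts straight down.
Horizontal: T_P cos 40.4° = T_Q cos 62°  →  T_P = 0.6165 T_Q.
Vertical: T_P sin 40.4° + T_Q sin 62° = 709.
Substituting the horizontal relation into the vertical equation gives 1.282 T_Q = 709, so T_Q = 552.8 N.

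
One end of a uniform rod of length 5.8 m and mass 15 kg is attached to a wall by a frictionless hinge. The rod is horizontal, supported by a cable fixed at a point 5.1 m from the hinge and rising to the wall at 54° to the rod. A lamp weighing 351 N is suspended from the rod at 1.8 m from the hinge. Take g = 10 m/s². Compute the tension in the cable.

T ≈ 259 N

Take torques about the hinge: T sin 54° · 5.1 = 15×10×2.9 + 351×1.8 = 1066.8 N·m.
So T = 1066.8 / (0.8090 × 5.1) = 258.56 N.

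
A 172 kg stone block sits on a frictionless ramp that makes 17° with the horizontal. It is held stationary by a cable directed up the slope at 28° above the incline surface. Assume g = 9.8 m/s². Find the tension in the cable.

Take axes along and perpendicular to the incline. Weight components: W sin 17° = 492.8 N down-slope, W cos 17° = 1612 N into the surface.
Along incline: T cos 28° = W sin 17° → T = 558.2 N.
Perpendicular: N = W cos 17° − T sin 28° = 1350 N.

T ≈ 558 N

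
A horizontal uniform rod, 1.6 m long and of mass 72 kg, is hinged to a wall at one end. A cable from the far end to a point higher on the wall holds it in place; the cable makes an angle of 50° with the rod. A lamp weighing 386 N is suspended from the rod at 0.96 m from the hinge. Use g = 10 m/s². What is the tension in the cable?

Take torques about the hinge: T sin 50° · 1.6 = 72×10×0.8 + 386×0.96 = 946.56 N·m.
So T = 946.56 / (0.7660 × 1.6) = 772.28 N.

T ≈ 772 N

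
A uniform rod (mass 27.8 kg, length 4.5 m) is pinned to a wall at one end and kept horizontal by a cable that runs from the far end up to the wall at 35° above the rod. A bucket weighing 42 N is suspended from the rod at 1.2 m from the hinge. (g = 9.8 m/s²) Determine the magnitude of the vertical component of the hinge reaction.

Take torques about the hinge: T sin 35° · 4.5 = 27.8×9.8×2.25 + 42×1.2 = 663.39 N·m.
So T = 663.39 / (0.5736 × 4.5) = 257.02 N.
ΣF_y = 0: H_y = (27.8×9.8 + 42) − T sin 35° = 314.44 − 147.42 = 167.02 N.

|H_y| ≈ 167 N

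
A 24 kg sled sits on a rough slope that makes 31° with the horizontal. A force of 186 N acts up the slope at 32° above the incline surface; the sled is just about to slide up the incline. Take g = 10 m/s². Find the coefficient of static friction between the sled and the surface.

μ ≈ 0.318

On the verge of sliding up the incline, friction is at its maximum μN and acts down the slope.
Perpendicular to incline: N = W cos 31° − P sin 32° = 205.7 − 98.56 = 107.2 N.
Along incline: P cos 32° − μN = W sin 31° → μ = −(W sin 31° − P cos 32°) / N = 0.3185.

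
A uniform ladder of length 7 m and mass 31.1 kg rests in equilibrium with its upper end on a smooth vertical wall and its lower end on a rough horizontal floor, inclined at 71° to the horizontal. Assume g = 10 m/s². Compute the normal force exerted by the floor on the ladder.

N_floor ≈ 311 N

ΣF_y = 0: N_floor = 31.1×10 = 311 N.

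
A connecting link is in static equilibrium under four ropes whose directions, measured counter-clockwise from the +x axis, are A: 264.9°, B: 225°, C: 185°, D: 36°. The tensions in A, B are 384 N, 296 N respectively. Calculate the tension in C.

T_C ≈ 652 N

Resolve: ΣF_x = 384 cos 264.9° + 296 cos 225° + T_C cos 185° + T_D cos 36° = 0.
        ΣF_y = 384 sin 264.9° + 296 sin 225° + T_C sin 185° + T_D sin 36° = 0.
The known terms sum to (-243.4, -591.8) N, so -0.9962 T_C + 0.8090 T_D = 243.4 and -0.0872 T_C + 0.5878 T_D = 591.8.
Solving simultaneously: T_C = 651.7 N, T_D = 1103 N.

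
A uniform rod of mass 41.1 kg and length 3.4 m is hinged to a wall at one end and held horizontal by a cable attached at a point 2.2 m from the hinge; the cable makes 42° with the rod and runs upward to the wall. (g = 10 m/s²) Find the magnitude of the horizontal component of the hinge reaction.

H_x ≈ 353 N

Take torques about the hinge: T sin 42° · 2.2 = 41.1×10×1.7 = 698.7 N·m.
So T = 698.7 / (0.6691 × 2.2) = 474.63 N.
ΣF_x = 0: H_x = T cos 42° = 352.72 N.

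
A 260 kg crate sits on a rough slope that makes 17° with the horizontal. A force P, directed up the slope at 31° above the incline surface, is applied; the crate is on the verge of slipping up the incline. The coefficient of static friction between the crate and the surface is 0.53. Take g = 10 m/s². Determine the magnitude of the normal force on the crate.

On the verge of sliding up the incline, friction equals μN and acts down the slope.
Perpendicular: N + P sin 31° = W cos 17° = 2486 N.
Along incline: P cos 31° = W sin 17° + μN  with W sin 17° = 760.2 N.
Solving the pair for P and N: P = 1839 N, N = 1539 N (and f = μN = 815.9 N).

N ≈ 1540 N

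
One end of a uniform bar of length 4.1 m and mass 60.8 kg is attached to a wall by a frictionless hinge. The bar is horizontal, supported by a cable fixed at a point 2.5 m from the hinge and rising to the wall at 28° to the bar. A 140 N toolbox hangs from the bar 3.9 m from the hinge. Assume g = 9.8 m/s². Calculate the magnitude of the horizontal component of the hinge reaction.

H_x ≈ 1330 N

Take torques about the hinge: T sin 28° · 2.5 = 60.8×9.8×2.05 + 140×3.9 = 1767.5 N·m.
So T = 1767.5 / (0.4695 × 2.5) = 1505.9 N.
ΣF_x = 0: H_x = T cos 28° = 1329.7 N.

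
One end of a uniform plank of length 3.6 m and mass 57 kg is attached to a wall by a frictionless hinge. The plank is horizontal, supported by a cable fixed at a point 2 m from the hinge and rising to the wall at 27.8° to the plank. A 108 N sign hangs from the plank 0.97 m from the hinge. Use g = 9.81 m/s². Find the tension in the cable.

Take torques about the hinge: T sin 27.8° · 2 = 57×9.81×1.8 + 108×0.97 = 1111.3 N·m.
So T = 1111.3 / (0.4664 × 2) = 1191.4 N.

T ≈ 1190 N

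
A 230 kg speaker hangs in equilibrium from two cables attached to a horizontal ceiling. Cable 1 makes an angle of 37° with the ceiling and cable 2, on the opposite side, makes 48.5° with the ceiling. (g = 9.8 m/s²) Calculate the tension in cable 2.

T_2 ≈ 1810 N

Weight W = 230 × 9.8 = 2254 N acts straight down.
Horizontal: T_1 cos 37° = T_2 cos 48.5°  →  T_1 = 0.8297 T_2.
Vertical: T_1 sin 37° + T_2 sin 48.5° = 2254.
Substituting the horizontal relation into the vertical equation gives 1.248 T_2 = 2254, so T_2 = 1806 N.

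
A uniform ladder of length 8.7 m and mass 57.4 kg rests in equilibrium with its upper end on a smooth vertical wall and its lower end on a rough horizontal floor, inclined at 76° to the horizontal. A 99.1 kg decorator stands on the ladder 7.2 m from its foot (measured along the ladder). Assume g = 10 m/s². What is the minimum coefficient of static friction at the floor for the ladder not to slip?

ΣF_y = 0: N_floor = 57.4×10 + 99.1×10 = 1565 N.
Torques about the foot: N_wall · 8.7 sin 76° = 57.4×10×4.35 cos 76° + 99.1×10×7.2 cos 76° → N_wall = 276.04 N.
ΣF_x = 0: f_floor = N_wall = 276.04 N.
μ_min = f_floor / N_floor = 276.04 / 1565 = 0.1764.

μ_min ≈ 0.176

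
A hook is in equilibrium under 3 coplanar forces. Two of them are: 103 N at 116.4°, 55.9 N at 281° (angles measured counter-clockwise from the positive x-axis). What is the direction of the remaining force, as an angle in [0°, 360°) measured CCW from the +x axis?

θ ≈ 313°

Sum the known components: ΣF_x = -35.13 N, ΣF_y = 37.39 N.
For equilibrium the remaining force must supply (−ΣF_x, −ΣF_y) = (35.13, -37.39) N.
Magnitude = √((35.13)² + (-37.39)²) = 51.3 N; direction = atan2(-37.39, 35.13) = 313.2°.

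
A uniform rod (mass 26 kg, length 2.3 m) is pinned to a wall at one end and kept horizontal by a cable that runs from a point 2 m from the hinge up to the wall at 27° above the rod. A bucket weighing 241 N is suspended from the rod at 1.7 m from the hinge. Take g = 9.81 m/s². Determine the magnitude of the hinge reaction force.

Take torques about the hinge: T sin 27° · 2 = 26×9.81×1.15 + 241×1.7 = 703.02 N·m.
So T = 703.02 / (0.4540 × 2) = 774.27 N.
ΣF_x = 0: H_x = T cos 27° = 689.88 N.
ΣF_y = 0: H_y = (26×9.81 + 241) − T sin 27° = 496.06 − 351.51 = 144.55 N.
|H| = √(H_x² + H_y²) = √((689.88)² + (144.55)²) = 704.86 N.

|H| ≈ 705 N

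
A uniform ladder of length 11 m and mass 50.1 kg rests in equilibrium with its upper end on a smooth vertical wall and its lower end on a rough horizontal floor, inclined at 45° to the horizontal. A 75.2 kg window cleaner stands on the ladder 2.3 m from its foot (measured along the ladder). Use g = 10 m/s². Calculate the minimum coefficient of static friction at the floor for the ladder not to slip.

μ_min ≈ 0.325

ΣF_y = 0: N_floor = 50.1×10 + 75.2×10 = 1253 N.
Torques about the foot: N_wall · 11 sin 45° = 50.1×10×5.5 cos 45° + 75.2×10×2.3 cos 45° → N_wall = 407.74 N.
ΣF_x = 0: f_floor = N_wall = 407.74 N.
μ_min = f_floor / N_floor = 407.74 / 1253 = 0.3254.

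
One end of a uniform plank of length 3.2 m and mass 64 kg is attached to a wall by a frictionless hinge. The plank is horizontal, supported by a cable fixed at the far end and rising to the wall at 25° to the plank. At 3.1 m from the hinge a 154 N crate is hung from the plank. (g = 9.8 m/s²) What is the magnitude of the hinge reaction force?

Take torques about the hinge: T sin 25° · 3.2 = 64×9.8×1.6 + 154×3.1 = 1480.9 N·m.
So T = 1480.9 / (0.4226 × 3.2) = 1095 N.
ΣF_x = 0: H_x = T cos 25° = 992.45 N.
ΣF_y = 0: H_y = (64×9.8 + 154) − T sin 25° = 781.2 − 462.79 = 318.41 N.
|H| = √(H_x² + H_y²) = √((992.45)² + (318.41)²) = 1042.3 N.

|H| ≈ 1040 N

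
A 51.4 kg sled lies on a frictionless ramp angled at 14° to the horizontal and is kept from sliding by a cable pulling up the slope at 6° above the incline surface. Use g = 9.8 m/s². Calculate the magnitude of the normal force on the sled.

Take axes along and perpendicular to the incline. Weight components: W sin 14° = 121.9 N down-slope, W cos 14° = 488.8 N into the surface.
Along incline: T cos 6° = W sin 14° → T = 122.5 N.
Perpendicular: N = W cos 14° − T sin 6° = 475.9 N.

N ≈ 476 N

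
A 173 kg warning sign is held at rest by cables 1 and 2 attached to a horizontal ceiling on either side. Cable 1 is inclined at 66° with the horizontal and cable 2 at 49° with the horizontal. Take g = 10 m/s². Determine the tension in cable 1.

Weight W = 173 × 10 = 1730 N acts straight down.
Horizontal: T_1 cos 66° = T_2 cos 49°  →  T_2 = 0.62 T_1.
Vertical: T_1 sin 66° + T_2 sin 49° = 1730.
Substituting the horizontal relation into the vertical equation gives 1.381 T_1 = 1730, so T_1 = 1252 N.

T_1 ≈ 1250 N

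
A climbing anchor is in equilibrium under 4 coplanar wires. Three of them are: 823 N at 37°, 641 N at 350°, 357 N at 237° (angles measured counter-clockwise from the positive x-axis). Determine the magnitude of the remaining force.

F ≈ 1100 N

Sum the known components: ΣF_x = 1094 N, ΣF_y = 84.58 N.
For equilibrium the remaining force must supply (−ΣF_x, −ΣF_y) = (-1094, -84.58) N.
Magnitude = √((-1094)² + (-84.58)²) = 1097 N; direction = atan2(-84.58, -1094) = 184.4°.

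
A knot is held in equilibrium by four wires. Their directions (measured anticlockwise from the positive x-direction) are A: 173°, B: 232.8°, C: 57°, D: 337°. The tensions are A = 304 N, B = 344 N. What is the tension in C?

Resolve: ΣF_x = 304 cos 173° + 344 cos 232.8° + T_C cos 57° + T_D cos 337° = 0.
        ΣF_y = 304 sin 173° + 344 sin 232.8° + T_C sin 57° + T_D sin 337° = 0.
The known terms sum to (-509.7, -237) N, so 0.5446 T_C + 0.9205 T_D = 509.7 and 0.8387 T_C − 0.3907 T_D = 237.
Solving simultaneously: T_C = 423.7 N, T_D = 303 N.

T_C ≈ 424 N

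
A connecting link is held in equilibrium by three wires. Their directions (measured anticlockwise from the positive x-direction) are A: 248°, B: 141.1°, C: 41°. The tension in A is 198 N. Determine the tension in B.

T_B ≈ 91.3 N

Resolve: ΣF_x = 198 cos 248° + T_B cos 141.1° + T_C cos 41° = 0.
        ΣF_y = 198 sin 248° + T_B sin 141.1° + T_C sin 41° = 0.
The known terms sum to (-74.17, -183.6) N, so -0.7782 T_B + 0.7547 T_C = 74.17 and 0.6280 T_B + 0.6561 T_C = 183.6.
Solving simultaneously: T_B = 91.31 N, T_C = 192.4 N.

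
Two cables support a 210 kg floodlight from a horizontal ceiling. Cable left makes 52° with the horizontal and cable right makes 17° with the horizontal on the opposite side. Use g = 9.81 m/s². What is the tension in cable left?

Weight W = 210 × 9.81 = 2060 N acts straight down.
Horizontal: T_left cos 52° = T_right cos 17°  →  T_right = 0.6438 T_left.
Vertical: T_left sin 52° + T_right sin 17° = 2060.
Substituting the horizontal relation into the vertical equation gives 0.9762 T_left = 2060, so T_left = 2110 N.

T_left ≈ 2110 N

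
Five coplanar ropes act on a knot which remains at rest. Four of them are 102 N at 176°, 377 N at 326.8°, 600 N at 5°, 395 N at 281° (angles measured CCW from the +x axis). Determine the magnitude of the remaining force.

F ≈ 1040 N

Sum the known components: ΣF_x = 886.8 N, ΣF_y = -534.8 N.
For equilibrium the remaining force must supply (−ΣF_x, −ΣF_y) = (-886.8, 534.8) N.
Magnitude = √((-886.8)² + (534.8)²) = 1036 N; direction = atan2(534.8, -886.8) = 148.9°.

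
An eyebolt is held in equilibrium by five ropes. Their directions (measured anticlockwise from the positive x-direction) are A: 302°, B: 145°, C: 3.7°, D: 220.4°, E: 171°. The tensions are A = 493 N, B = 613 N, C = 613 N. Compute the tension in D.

Resolve: ΣF_x = 493 cos 302° + 613 cos 145° + 613 cos 3.7° + T_D cos 220.4° + T_E cos 171° = 0.
        ΣF_y = 493 sin 302° + 613 sin 145° + 613 sin 3.7° + T_D sin 220.4° + T_E sin 171° = 0.
The known terms sum to (370.8, -26.93) N, so -0.7615 T_D − 0.9877 T_E = -370.8 and -0.6481 T_D + 0.1564 T_E = 26.93.
Solving simultaneously: T_D = 41.38 N, T_E = 343.6 N.

T_D ≈ 41.4 N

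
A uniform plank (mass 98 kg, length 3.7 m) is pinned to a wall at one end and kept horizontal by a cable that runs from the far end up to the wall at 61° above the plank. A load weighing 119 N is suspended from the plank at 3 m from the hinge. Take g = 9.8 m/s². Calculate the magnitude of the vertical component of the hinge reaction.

|H_y| ≈ 503 N

Take torques about the hinge: T sin 61° · 3.7 = 98×9.8×1.85 + 119×3 = 2133.7 N·m.
So T = 2133.7 / (0.8746 × 3.7) = 659.36 N.
ΣF_y = 0: H_y = (98×9.8 + 119) − T sin 61° = 1079.4 − 576.69 = 502.71 N.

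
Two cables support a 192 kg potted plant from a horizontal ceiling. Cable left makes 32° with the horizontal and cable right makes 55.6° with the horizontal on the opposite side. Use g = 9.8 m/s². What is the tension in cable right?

Weight W = 192 × 9.8 = 1882 N acts straight down.
Horizontal: T_left cos 32° = T_right cos 55.6°  →  T_left = 0.6662 T_right.
Vertical: T_left sin 32° + T_right sin 55.6° = 1882.
Substituting the horizontal relation into the vertical equation gives 1.178 T_right = 1882, so T_right = 1597 N.

T_right ≈ 1600 N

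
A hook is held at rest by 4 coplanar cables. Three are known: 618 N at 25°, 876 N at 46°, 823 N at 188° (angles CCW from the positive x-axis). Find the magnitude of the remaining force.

Sum the known components: ΣF_x = 353.6 N, ΣF_y = 776.8 N.
For equilibrium the remaining force must supply (−ΣF_x, −ΣF_y) = (-353.6, -776.8) N.
Magnitude = √((-353.6)² + (-776.8)²) = 853.5 N; direction = atan2(-776.8, -353.6) = 245.5°.

F ≈ 853 N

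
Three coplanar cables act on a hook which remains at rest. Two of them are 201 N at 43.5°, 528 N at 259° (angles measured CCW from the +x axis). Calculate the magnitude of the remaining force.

Sum the known components: ΣF_x = 45.05 N, ΣF_y = -379.9 N.
For equilibrium the remaining force must supply (−ΣF_x, −ΣF_y) = (-45.05, 379.9) N.
Magnitude = √((-45.05)² + (379.9)²) = 382.6 N; direction = atan2(379.9, -45.05) = 96.8°.

F ≈ 383 N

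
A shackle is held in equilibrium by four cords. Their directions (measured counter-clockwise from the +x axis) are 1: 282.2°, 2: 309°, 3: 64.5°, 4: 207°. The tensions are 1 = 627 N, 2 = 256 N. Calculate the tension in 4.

Resolve: ΣF_x = 627 cos 282.2° + 256 cos 309° + T_3 cos 64.5° + T_4 cos 207° = 0.
        ΣF_y = 627 sin 282.2° + 256 sin 309° + T_3 sin 64.5° + T_4 sin 207° = 0.
The known terms sum to (293.6, -811.8) N, so 0.4305 T_3 − 0.8910 T_4 = -293.6 and 0.9026 T_3 − 0.4540 T_4 = 811.8.
Solving simultaneously: T_3 = 1407 N, T_4 = 1009 N.

T_4 ≈ 1010 N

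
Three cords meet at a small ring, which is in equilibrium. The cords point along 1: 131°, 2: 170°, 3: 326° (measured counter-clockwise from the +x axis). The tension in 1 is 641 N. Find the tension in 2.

T_2 ≈ 408 N

Resolve: ΣF_x = 641 cos 131° + T_2 cos 170° + T_3 cos 326° = 0.
        ΣF_y = 641 sin 131° + T_2 sin 170° + T_3 sin 326° = 0.
The known terms sum to (-420.5, 483.8) N, so -0.9848 T_2 + 0.8290 T_3 = 420.5 and 0.1736 T_2 − 0.5592 T_3 = -483.8.
Solving simultaneously: T_2 = 407.9 N, T_3 = 991.8 N.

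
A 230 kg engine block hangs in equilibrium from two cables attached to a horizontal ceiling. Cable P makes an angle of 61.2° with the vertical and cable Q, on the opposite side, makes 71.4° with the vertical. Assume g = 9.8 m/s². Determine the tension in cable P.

Angles from the horizontal: cable P is 90° − 61.2° = 28.8°, cable Q is 90° − 71.4° = 18.6°.
Weight W = 230 × 9.8 = 2254 N acts straight down.
Horizontal: T_P cos 28.8° = T_Q cos 18.6°  →  T_Q = 0.9246 T_P.
Vertical: T_P sin 28.8° + T_Q sin 18.6° = 2254.
Substituting the horizontal relation into the vertical equation gives 0.7767 T_P = 2254, so T_P = 2902 N.

T_P ≈ 2900 N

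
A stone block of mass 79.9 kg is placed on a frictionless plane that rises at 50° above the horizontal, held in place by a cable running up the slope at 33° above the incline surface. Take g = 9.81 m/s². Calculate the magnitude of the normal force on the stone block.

N ≈ 114 N

Take axes along and perpendicular to the incline. Weight components: W sin 50° = 600.4 N down-slope, W cos 50° = 503.8 N into the surface.
Along incline: T cos 33° = W sin 50° → T = 715.9 N.
Perpendicular: N = W cos 50° − T sin 33° = 113.9 N.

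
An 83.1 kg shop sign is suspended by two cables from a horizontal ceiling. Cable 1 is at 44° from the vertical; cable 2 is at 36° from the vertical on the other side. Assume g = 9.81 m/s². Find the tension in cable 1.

T_1 ≈ 487 N

Angles from the horizontal: cable 1 is 90° − 44° = 46°, cable 2 is 90° − 36° = 54°.
Weight W = 83.1 × 9.81 = 815.2 N acts straight down.
Horizontal: T_1 cos 46° = T_2 cos 54°  →  T_2 = 1.182 T_1.
Vertical: T_1 sin 46° + T_2 sin 54° = 815.2.
Substituting the horizontal relation into the vertical equation gives 1.675 T_1 = 815.2, so T_1 = 486.6 N.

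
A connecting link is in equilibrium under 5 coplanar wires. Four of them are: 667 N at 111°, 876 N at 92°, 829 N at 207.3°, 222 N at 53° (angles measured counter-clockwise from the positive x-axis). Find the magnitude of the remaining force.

Sum the known components: ΣF_x = -872.7 N, ΣF_y = 1295 N.
For equilibrium the remaining force must supply (−ΣF_x, −ΣF_y) = (872.7, -1295) N.
Magnitude = √((872.7)² + (-1295)²) = 1562 N; direction = atan2(-1295, 872.7) = 304.0°.

F ≈ 1560 N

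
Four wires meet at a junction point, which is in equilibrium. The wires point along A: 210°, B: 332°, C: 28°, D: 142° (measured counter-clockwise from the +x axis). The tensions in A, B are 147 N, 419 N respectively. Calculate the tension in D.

T_D ≈ 386 N

Resolve: ΣF_x = 147 cos 210° + 419 cos 332° + T_C cos 28° + T_D cos 142° = 0.
        ΣF_y = 147 sin 210° + 419 sin 332° + T_C sin 28° + T_D sin 142° = 0.
The known terms sum to (242.6, -270.2) N, so 0.8829 T_C − 0.7880 T_D = -242.6 and 0.4695 T_C + 0.6157 T_D = 270.2.
Solving simultaneously: T_C = 69.55 N, T_D = 385.9 N.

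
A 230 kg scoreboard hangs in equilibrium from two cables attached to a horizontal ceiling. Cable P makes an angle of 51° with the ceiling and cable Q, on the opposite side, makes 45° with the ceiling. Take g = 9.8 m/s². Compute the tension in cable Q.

T_Q ≈ 1430 N

Weight W = 230 × 9.8 = 2254 N acts straight down.
Horizontal: T_P cos 51° = T_Q cos 45°  →  T_P = 1.124 T_Q.
Vertical: T_P sin 51° + T_Q sin 45° = 2254.
Substituting the horizontal relation into the vertical equation gives 1.58 T_Q = 2254, so T_Q = 1426 N.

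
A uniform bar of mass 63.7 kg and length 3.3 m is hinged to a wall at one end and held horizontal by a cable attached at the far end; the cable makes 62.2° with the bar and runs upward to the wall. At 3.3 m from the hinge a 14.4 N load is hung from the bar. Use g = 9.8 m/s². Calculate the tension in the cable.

Take torques about the hinge: T sin 62.2° · 3.3 = 63.7×9.8×1.65 + 14.4×3.3 = 1077.5 N·m.
So T = 1077.5 / (0.8846 × 3.3) = 369.14 N.

T ≈ 369 N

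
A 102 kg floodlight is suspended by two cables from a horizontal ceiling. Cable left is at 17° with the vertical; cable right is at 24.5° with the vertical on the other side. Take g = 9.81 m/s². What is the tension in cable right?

Angles from the horizontal: cable left is 90° − 17° = 73°, cable right is 90° − 24.5° = 65.5°.
Weight W = 102 × 9.81 = 1001 N acts straight down.
Horizontal: T_left cos 73° = T_right cos 65.5°  →  T_left = 1.418 T_right.
Vertical: T_left sin 73° + T_right sin 65.5° = 1001.
Substituting the horizontal relation into the vertical equation gives 2.266 T_right = 1001, so T_right = 441.5 N.

T_right ≈ 442 N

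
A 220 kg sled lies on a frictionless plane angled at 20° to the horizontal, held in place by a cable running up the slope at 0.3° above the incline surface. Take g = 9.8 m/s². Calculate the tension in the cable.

Take axes along and perpendicular to the incline. Weight components: W sin 20° = 737.4 N down-slope, W cos 20° = 2026 N into the surface.
Along incline: T cos 0.3° = W sin 20° → T = 737.4 N.
Perpendicular: N = W cos 20° − T sin 0.3° = 2022 N.

T ≈ 737 N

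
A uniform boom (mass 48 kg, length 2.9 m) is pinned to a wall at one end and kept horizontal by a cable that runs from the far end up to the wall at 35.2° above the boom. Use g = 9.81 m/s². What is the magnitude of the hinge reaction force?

|H| ≈ 408 N

Take torques about the hinge: T sin 35.2° · 2.9 = 48×9.81×1.45 = 682.78 N·m.
So T = 682.78 / (0.5764 × 2.9) = 408.44 N.
ΣF_x = 0: H_x = T cos 35.2° = 333.76 N.
ΣF_y = 0: H_y = (48×9.81) − T sin 35.2° = 470.88 − 235.44 = 235.44 N.
|H| = √(H_x² + H_y²) = √((333.76)² + (235.44)²) = 408.44 N.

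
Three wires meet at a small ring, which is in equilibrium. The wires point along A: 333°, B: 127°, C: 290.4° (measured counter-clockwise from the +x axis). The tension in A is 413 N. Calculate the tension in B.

Resolve: ΣF_x = 413 cos 333° + T_B cos 127° + T_C cos 290.4° = 0.
        ΣF_y = 413 sin 333° + T_B sin 127° + T_C sin 290.4° = 0.
The known terms sum to (368, -187.5) N, so -0.6018 T_B + 0.3486 T_C = -368 and 0.7986 T_B − 0.9373 T_C = 187.5.
Solving simultaneously: T_B = 978.5 N, T_C = 633.7 N.

T_B ≈ 979 N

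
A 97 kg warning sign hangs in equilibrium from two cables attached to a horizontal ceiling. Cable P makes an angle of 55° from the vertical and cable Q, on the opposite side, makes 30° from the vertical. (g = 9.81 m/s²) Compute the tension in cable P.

T_P ≈ 478 N

Angles from the horizontal: cable P is 90° − 55° = 35°, cable Q is 90° − 30° = 60°.
Weight W = 97 × 9.81 = 951.6 N acts straight down.
Horizontal: T_P cos 35° = T_Q cos 60°  →  T_Q = 1.638 T_P.
Vertical: T_P sin 35° + T_Q sin 60° = 951.6.
Substituting the horizontal relation into the vertical equation gives 1.992 T_P = 951.6, so T_P = 477.6 N.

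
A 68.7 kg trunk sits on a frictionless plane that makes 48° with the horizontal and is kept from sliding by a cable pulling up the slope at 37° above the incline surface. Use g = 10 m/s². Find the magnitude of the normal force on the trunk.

Take axes along and perpendicular to the incline. Weight components: W sin 48° = 510.5 N down-slope, W cos 48° = 459.7 N into the surface.
Along incline: T cos 37° = W sin 48° → T = 639.3 N.
Perpendicular: N = W cos 48° − T sin 37° = 74.97 N.

N ≈ 75 N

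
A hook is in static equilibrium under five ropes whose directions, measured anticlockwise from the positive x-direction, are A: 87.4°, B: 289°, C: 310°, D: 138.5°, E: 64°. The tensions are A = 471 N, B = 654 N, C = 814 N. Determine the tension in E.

Resolve: ΣF_x = 471 cos 87.4° + 654 cos 289° + 814 cos 310° + T_D cos 138.5° + T_E cos 64° = 0.
        ΣF_y = 471 sin 87.4° + 654 sin 289° + 814 sin 310° + T_D sin 138.5° + T_E sin 64° = 0.
The known terms sum to (757.5, -771.4) N, so -0.7490 T_D + 0.4384 T_E = -757.5 and 0.6626 T_D + 0.8988 T_E = 771.4.
Solving simultaneously: T_D = 1057 N, T_E = 78.67 N.

T_E ≈ 78.7 N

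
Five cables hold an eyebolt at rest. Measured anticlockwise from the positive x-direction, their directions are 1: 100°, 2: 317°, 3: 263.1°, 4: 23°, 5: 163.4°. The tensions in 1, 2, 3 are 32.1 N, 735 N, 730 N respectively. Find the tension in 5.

Resolve: ΣF_x = 32.1 cos 100° + 735 cos 317° + 730 cos 263.1° + T_4 cos 23° + T_5 cos 163.4° = 0.
        ΣF_y = 32.1 sin 100° + 735 sin 317° + 730 sin 263.1° + T_4 sin 23° + T_5 sin 163.4° = 0.
The known terms sum to (444.3, -1194) N, so 0.9205 T_4 − 0.9583 T_5 = -444.3 and 0.3907 T_4 + 0.2857 T_5 = 1194.
Solving simultaneously: T_4 = 1597 N, T_5 = 1997 N.

T_5 ≈ 2000 N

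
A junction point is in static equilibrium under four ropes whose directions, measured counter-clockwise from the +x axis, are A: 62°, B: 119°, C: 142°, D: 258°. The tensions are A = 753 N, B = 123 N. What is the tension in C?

T_C ≈ 141 N

Resolve: ΣF_x = 753 cos 62° + 123 cos 119° + T_C cos 142° + T_D cos 258° = 0.
        ΣF_y = 753 sin 62° + 123 sin 119° + T_C sin 142° + T_D sin 258° = 0.
The known terms sum to (293.9, 772.4) N, so -0.7880 T_C − 0.2079 T_D = -293.9 and 0.6157 T_C − 0.9781 T_D = -772.4.
Solving simultaneously: T_C = 141.1 N, T_D = 878.5 N.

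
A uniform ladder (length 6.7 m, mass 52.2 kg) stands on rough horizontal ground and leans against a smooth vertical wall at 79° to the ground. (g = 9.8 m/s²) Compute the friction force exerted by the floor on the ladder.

Torques about the foot: N_wall · 6.7 sin 79° = 52.2×9.8×3.35 cos 79° → N_wall = 49.719 N.
ΣF_x = 0: f_floor = N_wall = 49.719 N.

f ≈ 49.7 N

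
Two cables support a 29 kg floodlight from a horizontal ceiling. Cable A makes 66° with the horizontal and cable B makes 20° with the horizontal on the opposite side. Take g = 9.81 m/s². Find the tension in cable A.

Weight W = 29 × 9.81 = 284.5 N acts straight down.
Horizontal: T_A cos 66° = T_B cos 20°  →  T_B = 0.4328 T_A.
Vertical: T_A sin 66° + T_B sin 20° = 284.5.
Substituting the horizontal relation into the vertical equation gives 1.062 T_A = 284.5, so T_A = 268 N.

T_A ≈ 268 N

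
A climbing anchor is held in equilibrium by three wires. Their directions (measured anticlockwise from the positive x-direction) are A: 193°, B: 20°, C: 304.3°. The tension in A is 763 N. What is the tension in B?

T_B ≈ 734 N

Resolve: ΣF_x = 763 cos 193° + T_B cos 20° + T_C cos 304.3° = 0.
        ΣF_y = 763 sin 193° + T_B sin 20° + T_C sin 304.3° = 0.
The known terms sum to (-743.4, -171.6) N, so 0.9397 T_B + 0.5635 T_C = 743.4 and 0.3420 T_B − 0.8261 T_C = 171.6.
Solving simultaneously: T_B = 733.6 N, T_C = 95.96 N.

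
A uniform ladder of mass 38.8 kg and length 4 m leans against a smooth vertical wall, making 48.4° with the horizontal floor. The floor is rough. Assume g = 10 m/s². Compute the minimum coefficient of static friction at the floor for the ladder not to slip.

ΣF_y = 0: N_floor = 38.8×10 = 388 N.
Torques about the foot: N_wall · 4 sin 48.4° = 38.8×10×2 cos 48.4° → N_wall = 172.24 N.
ΣF_x = 0: f_floor = N_wall = 172.24 N.
μ_min = f_floor / N_floor = 172.24 / 388 = 0.4439.

μ_min ≈ 0.444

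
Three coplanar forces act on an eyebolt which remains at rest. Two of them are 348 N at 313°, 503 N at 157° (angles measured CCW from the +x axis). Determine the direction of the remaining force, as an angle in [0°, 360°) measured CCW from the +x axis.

Sum the known components: ΣF_x = -225.7 N, ΣF_y = -57.97 N.
For equilibrium the remaining force must supply (−ΣF_x, −ΣF_y) = (225.7, 57.97) N.
Magnitude = √((225.7)² + (57.97)²) = 233 N; direction = atan2(57.97, 225.7) = 14.4°.

θ ≈ 14.4°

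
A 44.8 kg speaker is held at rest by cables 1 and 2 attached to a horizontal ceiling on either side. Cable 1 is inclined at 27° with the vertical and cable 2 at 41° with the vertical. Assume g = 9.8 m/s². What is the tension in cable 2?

Angles from the horizontal: cable 1 is 90° − 27° = 63°, cable 2 is 90° − 41° = 49°.
Weight W = 44.8 × 9.8 = 439 N acts straight down.
Horizontal: T_1 cos 63° = T_2 cos 49°  →  T_1 = 1.445 T_2.
Vertical: T_1 sin 63° + T_2 sin 49° = 439.
Substituting the horizontal relation into the vertical equation gives 2.042 T_2 = 439, so T_2 = 215 N.

T_2 ≈ 215 N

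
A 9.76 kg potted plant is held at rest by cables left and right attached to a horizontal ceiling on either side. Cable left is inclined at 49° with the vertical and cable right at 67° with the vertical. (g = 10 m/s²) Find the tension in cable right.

Angles from the horizontal: cable left is 90° − 49° = 41°, cable right is 90° − 67° = 23°.
Weight W = 9.76 × 10 = 97.6 N acts straight down.
Horizontal: T_left cos 41° = T_right cos 23°  →  T_left = 1.22 T_right.
Vertical: T_left sin 41° + T_right sin 23° = 97.6.
Substituting the horizontal relation into the vertical equation gives 1.191 T_right = 97.6, so T_right = 81.95 N.

T_right ≈ 82 N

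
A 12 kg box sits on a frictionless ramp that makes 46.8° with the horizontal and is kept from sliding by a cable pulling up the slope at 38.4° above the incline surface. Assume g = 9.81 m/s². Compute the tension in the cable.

Take axes along and perpendicular to the incline. Weight components: W sin 46.8° = 85.81 N down-slope, W cos 46.8° = 80.58 N into the surface.
Along incline: T cos 38.4° = W sin 46.8° → T = 109.5 N.
Perpendicular: N = W cos 46.8° − T sin 38.4° = 12.57 N.

T ≈ 109 N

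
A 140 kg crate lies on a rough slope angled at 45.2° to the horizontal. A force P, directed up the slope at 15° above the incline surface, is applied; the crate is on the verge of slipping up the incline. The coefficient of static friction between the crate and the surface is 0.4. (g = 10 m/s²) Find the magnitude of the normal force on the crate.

On the verge of sliding up the incline, friction equals μN and acts down the slope.
Perpendicular: N + P sin 15° = W cos 45.2° = 986.5 N.
Along incline: P cos 15° = W sin 45.2° + μN  with W sin 45.2° = 993.4 N.
Solving the pair for P and N: P = 1298 N, N = 650.6 N (and f = μN = 260.2 N).

N ≈ 651 N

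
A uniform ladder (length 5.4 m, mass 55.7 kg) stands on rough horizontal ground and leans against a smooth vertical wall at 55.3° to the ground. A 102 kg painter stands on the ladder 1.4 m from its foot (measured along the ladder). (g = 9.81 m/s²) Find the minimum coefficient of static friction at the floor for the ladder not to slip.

μ_min ≈ 0.238

ΣF_y = 0: N_floor = 55.7×9.81 + 102×9.81 = 1547 N.
Torques about the foot: N_wall · 5.4 sin 55.3° = 55.7×9.81×2.7 cos 55.3° + 102×9.81×1.4 cos 55.3° → N_wall = 368.81 N.
ΣF_x = 0: f_floor = N_wall = 368.81 N.
μ_min = f_floor / N_floor = 368.81 / 1547 = 0.2384.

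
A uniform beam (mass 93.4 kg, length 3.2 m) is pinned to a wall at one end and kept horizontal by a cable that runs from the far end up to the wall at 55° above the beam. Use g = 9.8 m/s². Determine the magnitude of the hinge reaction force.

Take torques about the hinge: T sin 55° · 3.2 = 93.4×9.8×1.6 = 1464.5 N·m.
So T = 1464.5 / (0.8192 × 3.2) = 558.7 N.
ΣF_x = 0: H_x = T cos 55° = 320.46 N.
ΣF_y = 0: H_y = (93.4×9.8) − T sin 55° = 915.32 − 457.66 = 457.66 N.
|H| = √(H_x² + H_y²) = √((320.46)² + (457.66)²) = 558.7 N.

|H| ≈ 559 N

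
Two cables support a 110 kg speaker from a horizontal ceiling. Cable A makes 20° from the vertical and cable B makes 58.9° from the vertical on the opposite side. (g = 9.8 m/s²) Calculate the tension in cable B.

Angles from the horizontal: cable A is 90° − 20° = 70°, cable B is 90° − 58.9° = 31.1°.
Weight W = 110 × 9.8 = 1078 N acts straight down.
Horizontal: T_A cos 70° = T_B cos 31.1°  →  T_A = 2.504 T_B.
Vertical: T_A sin 70° + T_B sin 31.1° = 1078.
Substituting the horizontal relation into the vertical equation gives 2.869 T_B = 1078, so T_B = 375.7 N.

T_B ≈ 376 N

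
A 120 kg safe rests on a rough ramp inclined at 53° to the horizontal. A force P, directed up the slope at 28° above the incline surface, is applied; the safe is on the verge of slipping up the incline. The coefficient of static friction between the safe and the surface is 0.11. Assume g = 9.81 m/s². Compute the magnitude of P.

On the verge of sliding up the incline, friction equals μN and acts down the slope.
Perpendicular: N + P sin 28° = W cos 53° = 708.5 N.
Along incline: P cos 28° = W sin 53° + μN  with W sin 53° = 940.2 N.
Solving the pair for P and N: P = 1089 N, N = 197 N (and f = μN = 21.67 N).

P ≈ 1090 N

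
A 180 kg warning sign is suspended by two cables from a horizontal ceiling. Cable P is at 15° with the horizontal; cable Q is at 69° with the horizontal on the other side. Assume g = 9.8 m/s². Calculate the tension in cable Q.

Weight W = 180 × 9.8 = 1764 N acts straight down.
Horizontal: T_P cos 15° = T_Q cos 69°  →  T_P = 0.371 T_Q.
Vertical: T_P sin 15° + T_Q sin 69° = 1764.
Substituting the horizontal relation into the vertical equation gives 1.03 T_Q = 1764, so T_Q = 1713 N.

T_Q ≈ 1710 N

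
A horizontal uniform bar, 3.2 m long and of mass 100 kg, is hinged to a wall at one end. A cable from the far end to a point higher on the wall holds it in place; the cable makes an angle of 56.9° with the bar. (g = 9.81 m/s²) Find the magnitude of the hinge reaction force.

Take torques about the hinge: T sin 56.9° · 3.2 = 100×9.81×1.6 = 1569.6 N·m.
So T = 1569.6 / (0.8377 × 3.2) = 585.52 N.
ΣF_x = 0: H_x = T cos 56.9° = 319.75 N.
ΣF_y = 0: H_y = (100×9.81) − T sin 56.9° = 981 − 490.5 = 490.5 N.
|H| = √(H_x² + H_y²) = √((319.75)² + (490.5)²) = 585.52 N.

|H| ≈ 586 N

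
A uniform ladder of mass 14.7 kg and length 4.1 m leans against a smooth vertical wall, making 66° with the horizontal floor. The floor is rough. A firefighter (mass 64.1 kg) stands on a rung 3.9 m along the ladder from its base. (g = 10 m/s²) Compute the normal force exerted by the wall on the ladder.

N_wall ≈ 304 N

Torques about the foot: N_wall · 4.1 sin 66° = 14.7×10×2.05 cos 66° + 64.1×10×3.9 cos 66° → N_wall = 304.19 N.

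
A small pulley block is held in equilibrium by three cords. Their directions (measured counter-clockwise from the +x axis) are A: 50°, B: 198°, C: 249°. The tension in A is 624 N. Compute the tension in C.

T_C ≈ 425 N

Resolve: ΣF_x = 624 cos 50° + T_B cos 198° + T_C cos 249° = 0.
        ΣF_y = 624 sin 50° + T_B sin 198° + T_C sin 249° = 0.
The known terms sum to (401.1, 478) N, so -0.9511 T_B − 0.3584 T_C = -401.1 and -0.3090 T_B − 0.9336 T_C = -478.
Solving simultaneously: T_B = 261.4 N, T_C = 425.5 N.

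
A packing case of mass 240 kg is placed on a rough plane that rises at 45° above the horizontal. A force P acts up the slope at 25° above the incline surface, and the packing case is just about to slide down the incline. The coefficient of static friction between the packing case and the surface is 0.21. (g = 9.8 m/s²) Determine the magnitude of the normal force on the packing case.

On the verge of sliding down the incline, friction equals μN and acts up the slope.
Perpendicular: N + P sin 25° = W cos 45° = 1663 N.
Along incline: P cos 25° + μN = W sin 45° with W sin 45° = 1663 N.
Solving the pair for P and N: P = 1607 N, N = 983.9 N (and f = μN = 206.6 N).

N ≈ 984 N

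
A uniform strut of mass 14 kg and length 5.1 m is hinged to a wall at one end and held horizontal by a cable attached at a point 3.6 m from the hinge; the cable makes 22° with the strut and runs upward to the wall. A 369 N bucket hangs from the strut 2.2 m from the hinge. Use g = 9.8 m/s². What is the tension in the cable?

Take torques about the hinge: T sin 22° · 3.6 = 14×9.8×2.55 + 369×2.2 = 1161.7 N·m.
So T = 1161.7 / (0.3746 × 3.6) = 861.39 N.

T ≈ 861 N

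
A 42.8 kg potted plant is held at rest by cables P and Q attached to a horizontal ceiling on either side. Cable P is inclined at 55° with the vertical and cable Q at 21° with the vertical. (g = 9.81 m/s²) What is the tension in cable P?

Angles from the horizontal: cable P is 90° − 55° = 35°, cable Q is 90° − 21° = 69°.
Weight W = 42.8 × 9.81 = 419.9 N acts straight down.
Horizontal: T_P cos 35° = T_Q cos 69°  →  T_Q = 2.286 T_P.
Vertical: T_P sin 35° + T_Q sin 69° = 419.9.
Substituting the horizontal relation into the vertical equation gives 2.708 T_P = 419.9, so T_P = 155.1 N.

T_P ≈ 155 N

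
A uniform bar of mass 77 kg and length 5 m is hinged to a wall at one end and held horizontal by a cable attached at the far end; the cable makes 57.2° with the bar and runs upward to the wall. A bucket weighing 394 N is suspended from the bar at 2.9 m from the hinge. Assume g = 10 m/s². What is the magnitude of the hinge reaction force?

|H| ≈ 678 N

Take torques about the hinge: T sin 57.2° · 5 = 77×10×2.5 + 394×2.9 = 3067.6 N·m.
So T = 3067.6 / (0.8406 × 5) = 729.89 N.
ΣF_x = 0: H_x = T cos 57.2° = 395.39 N.
ΣF_y = 0: H_y = (77×10 + 394) − T sin 57.2° = 1164 − 613.52 = 550.48 N.
|H| = √(H_x² + H_y²) = √((395.39)² + (550.48)²) = 677.76 N.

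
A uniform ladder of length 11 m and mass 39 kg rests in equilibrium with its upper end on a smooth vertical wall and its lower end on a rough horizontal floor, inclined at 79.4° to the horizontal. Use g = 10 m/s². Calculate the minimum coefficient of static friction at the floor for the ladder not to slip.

μ_min ≈ 0.0936

ΣF_y = 0: N_floor = 39×10 = 390 N.
Torques about the foot: N_wall · 11 sin 79.4° = 39×10×5.5 cos 79.4° → N_wall = 36.493 N.
ΣF_x = 0: f_floor = N_wall = 36.493 N.
μ_min = f_floor / N_floor = 36.493 / 390 = 0.09357.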